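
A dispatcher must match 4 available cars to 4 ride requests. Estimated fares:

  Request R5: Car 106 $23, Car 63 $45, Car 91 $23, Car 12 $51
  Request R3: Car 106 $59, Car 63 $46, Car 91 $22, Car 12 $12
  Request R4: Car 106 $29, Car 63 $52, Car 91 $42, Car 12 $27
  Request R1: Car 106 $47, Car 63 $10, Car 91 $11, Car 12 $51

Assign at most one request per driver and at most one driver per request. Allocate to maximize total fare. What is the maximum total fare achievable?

Maximum total: $197

This is the linear assignment problem.
Optimal: Car 106→Request R3 ($59), Car 63→Request R5 ($45), Car 91→Request R4 ($42), Car 12→Request R1 ($51) — total 59+45+42+51 = $197.
Max-entry greedy (repeatedly take the single best remaining cell) gives $173, worse by 24.
Checked against all permutations: $197 is optimal.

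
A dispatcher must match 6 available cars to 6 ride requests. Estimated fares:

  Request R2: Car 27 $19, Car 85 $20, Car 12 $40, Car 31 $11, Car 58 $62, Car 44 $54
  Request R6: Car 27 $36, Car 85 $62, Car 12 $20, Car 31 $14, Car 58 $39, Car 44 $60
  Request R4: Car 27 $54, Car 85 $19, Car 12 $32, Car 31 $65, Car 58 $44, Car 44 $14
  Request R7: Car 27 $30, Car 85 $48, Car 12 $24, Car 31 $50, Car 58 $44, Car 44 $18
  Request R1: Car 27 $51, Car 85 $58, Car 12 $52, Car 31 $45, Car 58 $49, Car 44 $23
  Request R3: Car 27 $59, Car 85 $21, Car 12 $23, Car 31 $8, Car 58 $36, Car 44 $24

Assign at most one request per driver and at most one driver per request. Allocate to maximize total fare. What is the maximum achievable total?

This is the linear assignment problem.
Optimal: Car 27→Request R3 ($59), Car 85→Request R7 ($48), Car 12→Request R1 ($52), Car 31→Request R4 ($65), Car 58→Request R2 ($62), Car 44→Request R6 ($60) — total 59+48+52+65+62+60 = $346.
Column-greedy (each request in turn goes to its best remaining driver) gives $295, worse by 51.
Next-best assignment: Car 27→Request R3, Car 85→Request R6, Car 12→Request R1, Car 31→Request R4, Car 58→Request R7, Car 44→Request R2 = $336.
Swapping Car 85↔Car 27 (Car 85→Request R3 $21, Car 27→Request R7 $30) loses 56.

Max total: $346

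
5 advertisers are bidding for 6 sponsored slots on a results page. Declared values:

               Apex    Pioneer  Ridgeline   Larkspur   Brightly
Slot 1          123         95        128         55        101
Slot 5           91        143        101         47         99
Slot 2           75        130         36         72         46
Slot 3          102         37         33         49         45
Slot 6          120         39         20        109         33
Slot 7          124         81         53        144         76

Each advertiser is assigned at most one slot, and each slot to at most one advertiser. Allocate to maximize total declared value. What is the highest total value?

Optimal: Apex→Slot 6 ($120), Pioneer→Slot 2 ($130), Ridgeline→Slot 1 ($128), Larkspur→Slot 7 ($144), Brightly→Slot 5 ($99) — total 120+130+128+144+99 = $621.
Column-greedy (each slot in turn goes to its best remaining advertiser) gives $428, worse by 193.
Next-best assignment: Apex→Slot 3, Pioneer→Slot 2, Ridgeline→Slot 1, Larkspur→Slot 7, Brightly→Slot 5 = $603.
Swapping Larkspur↔Pioneer (Larkspur→Slot 2 $72, Pioneer→Slot 7 $81) loses 121.

Max total: $621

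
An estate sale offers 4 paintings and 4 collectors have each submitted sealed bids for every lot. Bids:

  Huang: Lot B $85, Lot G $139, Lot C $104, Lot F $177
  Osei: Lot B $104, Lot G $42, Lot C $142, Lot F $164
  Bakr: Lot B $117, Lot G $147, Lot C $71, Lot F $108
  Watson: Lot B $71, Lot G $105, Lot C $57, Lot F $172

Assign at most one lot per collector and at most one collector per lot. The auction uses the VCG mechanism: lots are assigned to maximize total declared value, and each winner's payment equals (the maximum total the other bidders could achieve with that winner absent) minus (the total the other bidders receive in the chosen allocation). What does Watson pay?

Watson pays $68.

Efficient allocation: Huang→Lot G ($139), Osei→Lot C ($142), Bakr→Lot B ($117), Watson→Lot F ($172); total welfare W = $570.
Watson receives Lot F at value $172, so the others get W − 172 = $398.
Without Watson: best allocation of the remaining 3 bidders over all 4 lots is Huang→Lot F ($177), Osei→Lot C ($142), Bakr→Lot G ($147), total $466.
VCG payment = (others' best without Watson) − (others' welfare with Watson) = 466 − 398 = $68.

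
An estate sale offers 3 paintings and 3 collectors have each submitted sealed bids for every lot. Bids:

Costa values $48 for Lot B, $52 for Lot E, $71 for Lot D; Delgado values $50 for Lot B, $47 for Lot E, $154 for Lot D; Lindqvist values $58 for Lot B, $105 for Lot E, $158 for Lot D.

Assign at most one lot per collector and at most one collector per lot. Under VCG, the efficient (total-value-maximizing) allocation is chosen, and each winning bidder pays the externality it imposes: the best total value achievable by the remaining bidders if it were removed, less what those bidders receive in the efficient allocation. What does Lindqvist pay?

Lindqvist pays $4.

Efficient allocation: Costa→Lot B ($48), Delgado→Lot D ($154), Lindqvist→Lot E ($105); total welfare W = $307.
Lindqvist receives Lot E at value $105, so the others get W − 105 = $202.
Without Lindqvist: best allocation of the remaining 2 bidders over all 3 lots is Costa→Lot E ($52), Delgado→Lot D ($154), total $206.
VCG payment = (others' best without Lindqvist) − (others' welfare with Lindqvist) = 206 − 202 = $4.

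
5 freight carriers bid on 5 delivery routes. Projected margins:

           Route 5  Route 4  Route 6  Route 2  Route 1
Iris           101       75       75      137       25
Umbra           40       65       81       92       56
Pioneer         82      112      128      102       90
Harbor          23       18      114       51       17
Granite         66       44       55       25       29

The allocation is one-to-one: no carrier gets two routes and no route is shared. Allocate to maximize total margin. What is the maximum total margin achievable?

Optimal: Iris→Route 2 ($137k), Umbra→Route 1 ($56k), Pioneer→Route 4 ($112k), Harbor→Route 6 ($114k), Granite→Route 5 ($66k) — total 137+56+112+114+66 = $485k.
Row-greedy (each carrier in turn takes its best remaining route) gives $382k, worse by 103.
Next-best assignment: Iris→Route 2, Umbra→Route 4, Pioneer→Route 1, Harbor→Route 6, Granite→Route 5 = $472k.
Every other assignment is strictly worse.

Maximum total: $485k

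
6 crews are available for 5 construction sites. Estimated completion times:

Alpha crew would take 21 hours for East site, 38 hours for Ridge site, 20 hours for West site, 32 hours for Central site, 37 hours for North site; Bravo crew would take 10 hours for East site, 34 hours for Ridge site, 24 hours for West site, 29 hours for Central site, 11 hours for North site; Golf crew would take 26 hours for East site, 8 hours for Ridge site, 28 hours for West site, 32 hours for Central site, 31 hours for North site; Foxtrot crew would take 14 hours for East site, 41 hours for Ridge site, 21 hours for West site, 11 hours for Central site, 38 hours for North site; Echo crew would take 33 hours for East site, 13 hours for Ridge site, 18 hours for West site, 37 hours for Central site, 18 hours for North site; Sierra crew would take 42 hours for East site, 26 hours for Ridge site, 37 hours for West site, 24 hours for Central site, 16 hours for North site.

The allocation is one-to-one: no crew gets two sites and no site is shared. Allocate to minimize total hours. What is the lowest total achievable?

Optimal: Bravo crew→East site (10 hours), Golf crew→Ridge site (8 hours), Echo crew→West site (18 hours), Foxtrot crew→Central site (11 hours), Sierra crew→North site (16 hours) — total 10+8+18+11+16 = 63 hours.
Next-best assignment: Bravo crew→East site, Golf crew→Ridge site, Alpha crew→West site, Foxtrot crew→Central site, Sierra crew→North site = 65 hours.
Swapping Foxtrot crew↔Bravo crew (Foxtrot crew→East site 14 hours, Bravo crew→Central site 29 hours) adds 22.

Min total: 63 hours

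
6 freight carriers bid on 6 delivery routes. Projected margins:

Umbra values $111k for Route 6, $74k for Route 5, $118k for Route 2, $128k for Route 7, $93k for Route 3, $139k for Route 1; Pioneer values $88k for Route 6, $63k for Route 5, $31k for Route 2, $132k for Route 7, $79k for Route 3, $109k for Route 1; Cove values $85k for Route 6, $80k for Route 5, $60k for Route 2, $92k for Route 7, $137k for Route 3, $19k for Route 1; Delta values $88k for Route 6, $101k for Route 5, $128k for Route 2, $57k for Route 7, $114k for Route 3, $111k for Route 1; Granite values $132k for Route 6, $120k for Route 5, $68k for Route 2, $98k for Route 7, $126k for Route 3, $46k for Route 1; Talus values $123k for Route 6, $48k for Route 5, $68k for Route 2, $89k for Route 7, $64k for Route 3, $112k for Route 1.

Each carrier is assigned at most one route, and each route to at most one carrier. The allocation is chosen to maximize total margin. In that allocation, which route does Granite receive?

Granite receives Route 5.

Treat this as an assignment problem: match each carrier to one route.
Optimal: Umbra→Route 1 ($139k), Pioneer→Route 7 ($132k), Cove→Route 3 ($137k), Delta→Route 2 ($128k), Granite→Route 5 ($120k), Talus→Route 6 ($123k) — total 139+132+137+128+120+123 = $779k.
Max-entry greedy (repeatedly take the single best remaining cell) gives $716k, worse by 63.
Next-best assignment: Umbra→Route 7, Pioneer→Route 1, Cove→Route 3, Delta→Route 2, Granite→Route 5, Talus→Route 6 = $745k.
Every other assignment is strictly worse.
Granite's own top route is Route 6 ($132k), but forcing Granite→Route 6 and reassigning the rest optimally gives only $732k — worse by 47.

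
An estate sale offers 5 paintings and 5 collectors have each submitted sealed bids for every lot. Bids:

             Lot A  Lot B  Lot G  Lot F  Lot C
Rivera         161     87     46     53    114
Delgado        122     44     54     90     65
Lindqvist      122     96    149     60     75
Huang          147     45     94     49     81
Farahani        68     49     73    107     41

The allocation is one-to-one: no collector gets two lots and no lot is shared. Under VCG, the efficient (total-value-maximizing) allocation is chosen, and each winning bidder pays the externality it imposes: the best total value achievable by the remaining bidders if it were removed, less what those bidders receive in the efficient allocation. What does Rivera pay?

Efficient allocation: Rivera→Lot C ($114), Delgado→Lot B ($44), Lindqvist→Lot G ($149), Huang→Lot A ($147), Farahani→Lot F ($107); total welfare W = $561.
Rivera receives Lot C at value $114, so the others get W − 114 = $447.
Without Rivera: best allocation of the remaining 4 bidders over all 5 lots is Delgado→Lot C ($65), Lindqvist→Lot G ($149), Huang→Lot A ($147), Farahani→Lot F ($107), total $468.
VCG payment = (others' best without Rivera) − (others' welfare with Rivera) = 468 − 447 = $21.

Rivera pays $21.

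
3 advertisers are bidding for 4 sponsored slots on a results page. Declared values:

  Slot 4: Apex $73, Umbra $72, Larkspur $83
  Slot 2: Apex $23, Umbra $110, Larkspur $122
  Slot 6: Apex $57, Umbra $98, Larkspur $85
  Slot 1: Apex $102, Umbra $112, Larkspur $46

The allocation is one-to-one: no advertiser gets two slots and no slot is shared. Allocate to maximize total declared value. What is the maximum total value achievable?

Optimal: Apex→Slot 1 ($102), Umbra→Slot 6 ($98), Larkspur→Slot 2 ($122) — total 102+98+122 = $322.
Row-greedy (each advertiser in turn takes its best remaining slot) gives $297, worse by 25.

Maximum total: $322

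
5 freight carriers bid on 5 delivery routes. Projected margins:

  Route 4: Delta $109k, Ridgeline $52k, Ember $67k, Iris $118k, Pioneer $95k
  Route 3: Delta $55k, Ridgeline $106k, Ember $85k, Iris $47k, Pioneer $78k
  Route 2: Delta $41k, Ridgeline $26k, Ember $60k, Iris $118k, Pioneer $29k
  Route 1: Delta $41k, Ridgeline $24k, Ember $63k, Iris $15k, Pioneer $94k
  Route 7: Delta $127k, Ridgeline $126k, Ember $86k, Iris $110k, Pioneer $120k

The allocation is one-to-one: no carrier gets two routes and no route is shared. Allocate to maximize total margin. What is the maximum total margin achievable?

Maximum total: $532k

This is the linear assignment problem.
Optimal: Delta→Route 4 ($109k), Ridgeline→Route 7 ($126k), Ember→Route 3 ($85k), Iris→Route 2 ($118k), Pioneer→Route 1 ($94k) — total 109+126+85+118+94 = $532k.
Row-greedy (each carrier in turn takes its best remaining route) gives $512k, worse by 20.
Every other assignment is strictly worse.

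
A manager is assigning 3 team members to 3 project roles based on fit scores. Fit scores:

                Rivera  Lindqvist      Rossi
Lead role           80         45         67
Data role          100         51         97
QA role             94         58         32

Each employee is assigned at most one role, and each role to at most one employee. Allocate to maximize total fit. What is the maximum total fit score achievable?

This is the linear assignment problem.
Optimal: Rivera→QA role (94 pts), Lindqvist→Lead role (45 pts), Rossi→Data role (97 pts) — total 94+45+97 = 236 pts.
Max-entry greedy (repeatedly take the single best remaining cell) gives 225 pts, worse by 11.
Swapping Rossi↔Rivera (Rossi→QA role 32 pts, Rivera→Data role 100 pts) loses 59.

Maximum total: 236 pts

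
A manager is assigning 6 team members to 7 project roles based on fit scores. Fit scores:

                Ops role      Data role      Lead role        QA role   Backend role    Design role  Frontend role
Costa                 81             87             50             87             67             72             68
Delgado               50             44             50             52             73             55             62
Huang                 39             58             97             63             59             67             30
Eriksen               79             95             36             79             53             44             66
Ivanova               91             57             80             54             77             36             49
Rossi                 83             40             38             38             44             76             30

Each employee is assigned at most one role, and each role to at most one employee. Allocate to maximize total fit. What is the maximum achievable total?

Max total: 519 pts

Optimal: Costa→QA role (87 pts), Delgado→Backend role (73 pts), Huang→Lead role (97 pts), Eriksen→Data role (95 pts), Ivanova→Ops role (91 pts), Rossi→Design role (76 pts) — total 87+73+97+95+91+76 = 519 pts.
Row-greedy (each employee in turn takes its best remaining role) gives 466 pts, worse by 53.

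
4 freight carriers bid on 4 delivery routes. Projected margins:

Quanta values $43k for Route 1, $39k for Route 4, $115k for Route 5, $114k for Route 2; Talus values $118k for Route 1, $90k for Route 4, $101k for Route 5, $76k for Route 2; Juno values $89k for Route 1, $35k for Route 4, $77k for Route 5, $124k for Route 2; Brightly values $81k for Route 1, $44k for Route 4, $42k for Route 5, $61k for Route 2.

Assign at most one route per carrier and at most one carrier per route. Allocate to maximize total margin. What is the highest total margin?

Max total: $410k

Optimal: Quanta→Route 5 ($115k), Talus→Route 4 ($90k), Juno→Route 2 ($124k), Brightly→Route 1 ($81k) — total 115+90+124+81 = $410k.
Column-greedy (each route in turn goes to its best remaining carrier) gives $401k, worse by 9.
Next-best assignment: Quanta→Route 5, Talus→Route 1, Juno→Route 2, Brightly→Route 4 = $401k.
Swapping Talus↔Quanta (Talus→Route 5 $101k, Quanta→Route 4 $39k) loses 65.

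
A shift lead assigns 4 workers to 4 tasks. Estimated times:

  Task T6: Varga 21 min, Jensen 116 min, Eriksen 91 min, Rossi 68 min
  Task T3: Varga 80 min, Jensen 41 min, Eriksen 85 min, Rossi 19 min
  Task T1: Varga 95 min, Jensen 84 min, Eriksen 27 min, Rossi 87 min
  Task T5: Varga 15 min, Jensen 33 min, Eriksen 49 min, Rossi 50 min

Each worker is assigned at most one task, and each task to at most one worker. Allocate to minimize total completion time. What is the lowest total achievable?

This is a one-to-one assignment (minimum-cost bipartite matching).
Optimal: Varga→Task T6 (21 min), Jensen→Task T5 (33 min), Eriksen→Task T1 (27 min), Rossi→Task T3 (19 min) — total 21+33+27+19 = 100 min.
Min-entry greedy (repeatedly take the single cheapest remaining cell) gives 177 min, worse by 77.
No other one-to-one assignment undercuts 100 min.

Minimum total: 100 min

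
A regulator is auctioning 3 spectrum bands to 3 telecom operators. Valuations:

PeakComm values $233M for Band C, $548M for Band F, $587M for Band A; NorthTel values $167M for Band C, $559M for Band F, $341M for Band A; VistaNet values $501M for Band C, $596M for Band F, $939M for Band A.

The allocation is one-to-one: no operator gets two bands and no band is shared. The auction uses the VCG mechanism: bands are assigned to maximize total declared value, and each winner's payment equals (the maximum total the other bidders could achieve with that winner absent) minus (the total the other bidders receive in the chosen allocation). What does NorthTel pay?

NorthTel pays $315M.

Efficient allocation: PeakComm→Band C ($233M), NorthTel→Band F ($559M), VistaNet→Band A ($939M); total welfare W = $1731M.
NorthTel receives Band F at value $559M, so the others get W − 559 = $1172M.
Without NorthTel: best allocation of the remaining 2 bidders over all 3 bands is PeakComm→Band F ($548M), VistaNet→Band A ($939M), total $1487M.
VCG payment = (others' best without NorthTel) − (others' welfare with NorthTel) = 1487 − 1172 = $315M.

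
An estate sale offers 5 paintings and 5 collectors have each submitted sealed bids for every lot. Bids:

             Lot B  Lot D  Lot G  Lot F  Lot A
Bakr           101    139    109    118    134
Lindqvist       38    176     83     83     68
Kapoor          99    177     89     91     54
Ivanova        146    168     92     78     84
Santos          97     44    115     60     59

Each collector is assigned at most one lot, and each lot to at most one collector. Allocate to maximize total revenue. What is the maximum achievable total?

Optimal: Bakr→Lot A ($134), Lindqvist→Lot D ($176), Kapoor→Lot F ($91), Ivanova→Lot B ($146), Santos→Lot G ($115) — total 134+176+91+146+115 = $662.
Row-greedy (each collector in turn takes its best remaining lot) gives $465, worse by 197.
Next-best assignment: Bakr→Lot A, Lindqvist→Lot F, Kapoor→Lot D, Ivanova→Lot B, Santos→Lot G = $655.

Maximum total: $662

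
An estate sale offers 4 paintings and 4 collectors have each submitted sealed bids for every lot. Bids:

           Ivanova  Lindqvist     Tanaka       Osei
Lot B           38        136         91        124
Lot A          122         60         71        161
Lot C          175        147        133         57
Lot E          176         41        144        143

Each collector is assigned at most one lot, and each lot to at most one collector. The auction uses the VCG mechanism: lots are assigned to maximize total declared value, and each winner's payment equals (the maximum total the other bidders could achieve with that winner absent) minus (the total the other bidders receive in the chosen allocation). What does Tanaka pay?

Tanaka pays $12.

Efficient allocation: Ivanova→Lot C ($175), Lindqvist→Lot B ($136), Tanaka→Lot E ($144), Osei→Lot A ($161); total welfare W = $616.
Tanaka receives Lot E at value $144, so the others get W − 144 = $472.
Without Tanaka: best allocation of the remaining 3 bidders over all 4 lots is Ivanova→Lot E ($176), Lindqvist→Lot C ($147), Osei→Lot A ($161), total $484.
VCG payment = (others' best without Tanaka) − (others' welfare with Tanaka) = 484 − 472 = $12.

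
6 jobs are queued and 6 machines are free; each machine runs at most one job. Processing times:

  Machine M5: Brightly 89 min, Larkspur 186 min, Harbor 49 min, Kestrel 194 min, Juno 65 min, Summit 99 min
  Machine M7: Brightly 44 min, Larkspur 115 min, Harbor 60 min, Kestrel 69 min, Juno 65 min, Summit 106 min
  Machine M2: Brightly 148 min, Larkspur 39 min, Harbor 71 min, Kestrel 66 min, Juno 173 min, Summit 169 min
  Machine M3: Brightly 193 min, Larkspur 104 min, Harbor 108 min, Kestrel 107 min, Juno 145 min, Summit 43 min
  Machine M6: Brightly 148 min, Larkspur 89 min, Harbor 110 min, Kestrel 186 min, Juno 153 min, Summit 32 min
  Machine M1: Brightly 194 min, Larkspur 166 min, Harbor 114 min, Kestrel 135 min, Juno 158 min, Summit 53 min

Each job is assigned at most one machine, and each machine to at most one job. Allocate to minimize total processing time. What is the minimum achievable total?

This is a one-to-one assignment (minimum-cost bipartite matching).
Optimal: Brightly→Machine M7 (44 min), Larkspur→Machine M2 (39 min), Harbor→Machine M1 (114 min), Kestrel→Machine M3 (107 min), Juno→Machine M5 (65 min), Summit→Machine M6 (32 min) — total 44+39+114+107+65+32 = 401 min.
Column-greedy (each machine in turn goes to its cheapest remaining job) gives 463 min, worse by 62.
Checked against all permutations: 401 min is optimal.

Minimum total: 401 min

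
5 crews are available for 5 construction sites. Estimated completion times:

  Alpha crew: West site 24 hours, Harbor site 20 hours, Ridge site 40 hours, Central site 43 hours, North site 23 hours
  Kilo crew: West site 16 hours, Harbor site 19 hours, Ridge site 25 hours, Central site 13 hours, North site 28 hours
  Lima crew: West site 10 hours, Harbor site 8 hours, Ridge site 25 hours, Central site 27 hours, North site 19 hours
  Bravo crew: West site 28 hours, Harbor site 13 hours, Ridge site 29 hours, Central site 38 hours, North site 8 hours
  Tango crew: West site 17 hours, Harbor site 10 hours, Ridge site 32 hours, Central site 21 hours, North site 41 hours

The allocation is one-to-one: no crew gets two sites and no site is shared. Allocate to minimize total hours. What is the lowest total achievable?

Minimum total: 80 hours

Optimal: Alpha crew→West site (24 hours), Kilo crew→Central site (13 hours), Lima crew→Ridge site (25 hours), Bravo crew→North site (8 hours), Tango crew→Harbor site (10 hours) — total 24+13+25+8+10 = 80 hours.
Column-greedy (each site in turn goes to its cheapest remaining crew) gives 106 hours, worse by 26.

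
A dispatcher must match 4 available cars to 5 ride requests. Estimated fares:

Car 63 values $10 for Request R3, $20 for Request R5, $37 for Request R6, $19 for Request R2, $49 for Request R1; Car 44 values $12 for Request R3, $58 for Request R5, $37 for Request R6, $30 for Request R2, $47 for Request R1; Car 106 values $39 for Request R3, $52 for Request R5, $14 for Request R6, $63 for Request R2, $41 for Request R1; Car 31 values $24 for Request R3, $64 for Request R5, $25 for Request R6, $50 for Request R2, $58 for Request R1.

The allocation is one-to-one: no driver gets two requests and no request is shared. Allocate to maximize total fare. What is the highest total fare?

Maximum total: $216

Optimal: Car 63→Request R6 ($37), Car 44→Request R5 ($58), Car 106→Request R2 ($63), Car 31→Request R1 ($58) — total 37+58+63+58 = $216.
Max-entry greedy (repeatedly take the single best remaining cell) gives $213, worse by 3.
Next-best assignment: Car 63→Request R1, Car 44→Request R6, Car 106→Request R2, Car 31→Request R5 = $213.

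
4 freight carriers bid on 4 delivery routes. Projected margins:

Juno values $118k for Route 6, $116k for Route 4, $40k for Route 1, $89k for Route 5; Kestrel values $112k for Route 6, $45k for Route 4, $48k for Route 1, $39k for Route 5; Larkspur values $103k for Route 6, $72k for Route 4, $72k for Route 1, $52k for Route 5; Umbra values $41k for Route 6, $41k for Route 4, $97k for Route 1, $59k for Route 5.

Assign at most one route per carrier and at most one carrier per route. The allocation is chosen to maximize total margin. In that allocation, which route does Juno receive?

Juno receives Route 4.

Optimal: Juno→Route 4 ($116k), Kestrel→Route 6 ($112k), Larkspur→Route 5 ($52k), Umbra→Route 1 ($97k) — total 116+112+52+97 = $377k.
Row-greedy (each carrier in turn takes its best remaining route) gives $297k, worse by 80.
Juno's own top route is Route 6 ($118k), but forcing Juno→Route 6 and reassigning the rest optimally gives only $326k — worse by 51.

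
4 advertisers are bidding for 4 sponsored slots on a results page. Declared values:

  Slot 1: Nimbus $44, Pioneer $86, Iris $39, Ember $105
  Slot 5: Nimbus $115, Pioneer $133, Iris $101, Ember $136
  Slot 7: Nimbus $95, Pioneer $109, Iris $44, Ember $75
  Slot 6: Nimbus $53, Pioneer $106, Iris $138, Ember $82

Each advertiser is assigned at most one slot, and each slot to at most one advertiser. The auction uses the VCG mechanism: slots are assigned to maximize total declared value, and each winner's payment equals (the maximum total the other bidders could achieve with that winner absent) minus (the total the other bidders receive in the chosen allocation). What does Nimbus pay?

Efficient allocation: Nimbus→Slot 7 ($95), Pioneer→Slot 5 ($133), Iris→Slot 6 ($138), Ember→Slot 1 ($105); total welfare W = $471.
Nimbus receives Slot 7 at value $95, so the others get W − 95 = $376.
Without Nimbus: best allocation of the remaining 3 bidders over all 4 slots is Pioneer→Slot 7 ($109), Iris→Slot 6 ($138), Ember→Slot 5 ($136), total $383.
VCG payment = (others' best without Nimbus) − (others' welfare with Nimbus) = 383 − 376 = $7.

Nimbus pays $7.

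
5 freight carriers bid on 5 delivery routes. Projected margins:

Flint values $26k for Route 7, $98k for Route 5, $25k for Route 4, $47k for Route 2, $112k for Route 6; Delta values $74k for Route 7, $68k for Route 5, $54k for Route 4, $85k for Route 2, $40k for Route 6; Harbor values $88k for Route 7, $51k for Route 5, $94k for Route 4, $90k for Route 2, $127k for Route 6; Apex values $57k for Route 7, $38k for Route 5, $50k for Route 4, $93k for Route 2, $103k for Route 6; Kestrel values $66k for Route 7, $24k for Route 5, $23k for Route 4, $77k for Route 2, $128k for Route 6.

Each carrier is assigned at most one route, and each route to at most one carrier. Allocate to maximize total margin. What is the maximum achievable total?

Max total: $487k

Optimal: Flint→Route 5 ($98k), Delta→Route 7 ($74k), Harbor→Route 4 ($94k), Apex→Route 2 ($93k), Kestrel→Route 6 ($128k) — total 98+74+94+93+128 = $487k.
Row-greedy (each carrier in turn takes its best remaining route) gives $372k, worse by 115.
Next-best assignment: Flint→Route 5, Delta→Route 2, Harbor→Route 4, Apex→Route 7, Kestrel→Route 6 = $462k.
Checked against all permutations: $487k is optimal.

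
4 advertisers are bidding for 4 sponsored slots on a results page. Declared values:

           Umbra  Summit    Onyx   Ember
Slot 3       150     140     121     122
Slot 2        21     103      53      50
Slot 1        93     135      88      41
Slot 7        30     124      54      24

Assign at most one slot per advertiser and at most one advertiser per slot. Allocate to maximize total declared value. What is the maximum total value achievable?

Treat this as an assignment problem: match each advertiser to one slot.
Optimal: Umbra→Slot 3 ($150), Summit→Slot 7 ($124), Onyx→Slot 1 ($88), Ember→Slot 2 ($50) — total 150+124+88+50 = $412.
Column-greedy (each slot in turn goes to its best remaining advertiser) gives $365, worse by 47.
Next-best assignment: Umbra→Slot 1, Summit→Slot 7, Onyx→Slot 2, Ember→Slot 3 = $392.

Max total: $412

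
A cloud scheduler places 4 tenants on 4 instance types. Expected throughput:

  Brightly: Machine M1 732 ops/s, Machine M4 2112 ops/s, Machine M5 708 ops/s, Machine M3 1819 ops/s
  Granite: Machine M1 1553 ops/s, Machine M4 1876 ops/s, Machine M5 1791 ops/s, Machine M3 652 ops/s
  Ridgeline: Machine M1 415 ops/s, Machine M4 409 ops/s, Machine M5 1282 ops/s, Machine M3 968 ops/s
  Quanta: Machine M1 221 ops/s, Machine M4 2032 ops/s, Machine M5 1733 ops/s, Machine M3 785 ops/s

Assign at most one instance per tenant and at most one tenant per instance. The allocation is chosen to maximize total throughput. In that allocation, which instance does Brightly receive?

Treat this as an assignment problem: match each tenant to one instance.
Optimal: Brightly→Machine M3 (1819 ops/s), Granite→Machine M1 (1553 ops/s), Ridgeline→Machine M5 (1282 ops/s), Quanta→Machine M4 (2032 ops/s) — total 1819+1553+1282+2032 = 6686 ops/s.
Column-greedy (each instance in turn goes to its best remaining tenant) gives 6366 ops/s, worse by 320.
Swapping Brightly↔Granite (Brightly→Machine M1 732 ops/s, Granite→Machine M3 652 ops/s) loses 1988.
Brightly's own top instance is Machine M4 (2112 ops/s), but forcing Brightly→Machine M4 and reassigning the rest optimally gives only 6366 ops/s — worse by 320.

Brightly receives Machine M3.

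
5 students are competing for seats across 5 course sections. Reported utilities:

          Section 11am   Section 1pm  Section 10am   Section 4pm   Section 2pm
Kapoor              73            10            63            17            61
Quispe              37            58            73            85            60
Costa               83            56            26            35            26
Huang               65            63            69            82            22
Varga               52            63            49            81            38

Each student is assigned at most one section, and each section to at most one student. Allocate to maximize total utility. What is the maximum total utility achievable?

Optimal: Kapoor→Section 2pm (61 points), Quispe→Section 10am (73 points), Costa→Section 11am (83 points), Huang→Section 4pm (82 points), Varga→Section 1pm (63 points) — total 61+73+83+82+63 = 362 points.
Column-greedy (each section in turn goes to its best remaining student) gives 361 points, worse by 1.
Next-best assignment: Kapoor→Section 2pm, Quispe→Section 10am, Costa→Section 11am, Huang→Section 1pm, Varga→Section 4pm = 361 points.

Max total: 362 points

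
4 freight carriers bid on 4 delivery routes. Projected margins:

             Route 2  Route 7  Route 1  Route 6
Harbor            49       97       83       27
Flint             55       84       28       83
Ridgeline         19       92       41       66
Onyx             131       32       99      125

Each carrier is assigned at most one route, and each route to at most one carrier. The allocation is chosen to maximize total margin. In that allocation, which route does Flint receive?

Flint receives Route 6.

Optimal: Harbor→Route 1 ($83k), Flint→Route 6 ($83k), Ridgeline→Route 7 ($92k), Onyx→Route 2 ($131k) — total 83+83+92+131 = $389k.
Flint's own top route is Route 7 ($84k), but forcing Flint→Route 7 and reassigning the rest optimally gives only $364k — worse by 25.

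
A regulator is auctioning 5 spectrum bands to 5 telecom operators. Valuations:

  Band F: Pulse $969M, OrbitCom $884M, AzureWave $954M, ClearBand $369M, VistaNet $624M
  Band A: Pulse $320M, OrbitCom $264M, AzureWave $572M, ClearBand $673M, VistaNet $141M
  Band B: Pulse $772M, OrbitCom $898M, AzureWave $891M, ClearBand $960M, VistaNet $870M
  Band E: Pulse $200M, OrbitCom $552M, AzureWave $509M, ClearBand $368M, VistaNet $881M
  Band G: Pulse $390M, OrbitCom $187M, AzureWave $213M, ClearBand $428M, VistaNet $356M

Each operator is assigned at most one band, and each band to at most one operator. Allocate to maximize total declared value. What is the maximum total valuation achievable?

Max total: $3796M

This is a one-to-one assignment (maximum-weight bipartite matching).
Optimal: Pulse→Band G ($390M), OrbitCom→Band B ($898M), AzureWave→Band F ($954M), ClearBand→Band A ($673M), VistaNet→Band E ($881M) — total 390+898+954+673+881 = $3796M.
Column-greedy (each band in turn goes to its best remaining operator) gives $3634M, worse by 162.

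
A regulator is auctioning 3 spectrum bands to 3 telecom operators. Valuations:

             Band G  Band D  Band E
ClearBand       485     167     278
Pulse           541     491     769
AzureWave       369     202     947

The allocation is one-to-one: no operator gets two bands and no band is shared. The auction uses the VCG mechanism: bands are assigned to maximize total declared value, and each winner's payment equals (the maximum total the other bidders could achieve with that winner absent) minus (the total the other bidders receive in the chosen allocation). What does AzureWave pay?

AzureWave pays $278M.

Efficient allocation: ClearBand→Band G ($485M), Pulse→Band D ($491M), AzureWave→Band E ($947M); total welfare W = $1923M.
AzureWave receives Band E at value $947M, so the others get W − 947 = $976M.
Without AzureWave: best allocation of the remaining 2 bidders over all 3 bands is ClearBand→Band G ($485M), Pulse→Band E ($769M), total $1254M.
VCG payment = (others' best without AzureWave) − (others' welfare with AzureWave) = 1254 − 976 = $278M.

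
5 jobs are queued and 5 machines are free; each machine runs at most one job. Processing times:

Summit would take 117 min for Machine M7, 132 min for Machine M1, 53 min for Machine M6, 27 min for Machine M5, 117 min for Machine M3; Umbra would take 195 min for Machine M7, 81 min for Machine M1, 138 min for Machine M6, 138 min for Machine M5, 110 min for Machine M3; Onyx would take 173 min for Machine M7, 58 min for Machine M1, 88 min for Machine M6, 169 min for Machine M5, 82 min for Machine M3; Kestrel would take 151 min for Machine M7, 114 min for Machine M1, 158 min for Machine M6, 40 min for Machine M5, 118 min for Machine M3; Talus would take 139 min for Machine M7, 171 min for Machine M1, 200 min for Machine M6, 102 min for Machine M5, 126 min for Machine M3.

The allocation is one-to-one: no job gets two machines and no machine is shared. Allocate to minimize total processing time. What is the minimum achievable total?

Optimal: Summit→Machine M6 (53 min), Umbra→Machine M1 (81 min), Onyx→Machine M3 (82 min), Kestrel→Machine M5 (40 min), Talus→Machine M7 (139 min) — total 53+81+82+40+139 = 395 min.
Row-greedy (each job in turn takes its cheapest remaining machine) gives 541 min, worse by 146.
Swapping Kestrel↔Onyx (Kestrel→Machine M3 118 min, Onyx→Machine M5 169 min) adds 165.
Every other assignment is strictly worse.

Min total: 395 min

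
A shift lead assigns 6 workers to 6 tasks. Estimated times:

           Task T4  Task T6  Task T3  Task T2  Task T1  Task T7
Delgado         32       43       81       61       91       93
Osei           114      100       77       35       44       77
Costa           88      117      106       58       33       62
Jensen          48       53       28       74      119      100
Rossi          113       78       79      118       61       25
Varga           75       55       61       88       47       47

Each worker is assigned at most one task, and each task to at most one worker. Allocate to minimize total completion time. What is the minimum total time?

Optimal: Delgado→Task T4 (32 min), Osei→Task T2 (35 min), Costa→Task T1 (33 min), Jensen→Task T3 (28 min), Rossi→Task T7 (25 min), Varga→Task T6 (55 min) — total 32+35+33+28+25+55 = 208 min.
Every other assignment is strictly worse.

Minimum total: 208 min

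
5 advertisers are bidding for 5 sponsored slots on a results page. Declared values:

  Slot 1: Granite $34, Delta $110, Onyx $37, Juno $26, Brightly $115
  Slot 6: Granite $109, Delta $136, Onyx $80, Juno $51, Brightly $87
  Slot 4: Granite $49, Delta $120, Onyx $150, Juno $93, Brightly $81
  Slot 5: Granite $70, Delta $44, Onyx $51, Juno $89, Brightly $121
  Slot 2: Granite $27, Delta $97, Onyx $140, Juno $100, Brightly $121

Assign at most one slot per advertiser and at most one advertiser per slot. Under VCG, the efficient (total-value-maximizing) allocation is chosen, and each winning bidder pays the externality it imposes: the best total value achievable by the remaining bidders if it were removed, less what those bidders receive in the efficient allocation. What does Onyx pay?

Onyx pays $10.

Efficient allocation: Granite→Slot 6 ($109), Delta→Slot 1 ($110), Onyx→Slot 4 ($150), Juno→Slot 2 ($100), Brightly→Slot 5 ($121); total welfare W = $590.
Onyx receives Slot 4 at value $150, so the others get W − 150 = $440.
Without Onyx: best allocation of the remaining 4 bidders over all 5 slots is Granite→Slot 6 ($109), Delta→Slot 4 ($120), Juno→Slot 2 ($100), Brightly→Slot 5 ($121), total $450.
VCG payment = (others' best without Onyx) − (others' welfare with Onyx) = 450 − 440 = $10.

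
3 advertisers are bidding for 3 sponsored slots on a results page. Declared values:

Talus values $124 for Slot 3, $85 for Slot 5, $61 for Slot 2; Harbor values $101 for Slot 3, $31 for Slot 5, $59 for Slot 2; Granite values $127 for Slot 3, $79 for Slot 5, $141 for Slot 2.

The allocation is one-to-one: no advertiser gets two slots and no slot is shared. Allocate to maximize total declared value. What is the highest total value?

Max total: $327

This is the linear assignment problem.
Optimal: Talus→Slot 5 ($85), Harbor→Slot 3 ($101), Granite→Slot 2 ($141) — total 85+101+141 = $327.
Next-best assignment: Talus→Slot 3, Harbor→Slot 5, Granite→Slot 2 = $296.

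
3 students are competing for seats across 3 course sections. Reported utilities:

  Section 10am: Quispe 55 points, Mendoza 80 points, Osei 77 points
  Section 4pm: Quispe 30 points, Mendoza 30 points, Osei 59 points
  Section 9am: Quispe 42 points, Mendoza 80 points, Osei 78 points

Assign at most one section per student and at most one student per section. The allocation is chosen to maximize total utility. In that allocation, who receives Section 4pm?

Osei receives Section 4pm.

Optimal: Quispe→Section 10am (55 points), Mendoza→Section 9am (80 points), Osei→Section 4pm (59 points) — total 55+80+59 = 194 points.
Max-entry greedy (repeatedly take the single best remaining cell) gives 188 points, worse by 6.
Next-best assignment: Quispe→Section 4pm, Mendoza→Section 10am, Osei→Section 9am = 188 points.
Osei's own top section is Section 9am (78 points), but forcing Osei→Section 9am and reassigning the rest optimally gives only 188 points — worse by 6.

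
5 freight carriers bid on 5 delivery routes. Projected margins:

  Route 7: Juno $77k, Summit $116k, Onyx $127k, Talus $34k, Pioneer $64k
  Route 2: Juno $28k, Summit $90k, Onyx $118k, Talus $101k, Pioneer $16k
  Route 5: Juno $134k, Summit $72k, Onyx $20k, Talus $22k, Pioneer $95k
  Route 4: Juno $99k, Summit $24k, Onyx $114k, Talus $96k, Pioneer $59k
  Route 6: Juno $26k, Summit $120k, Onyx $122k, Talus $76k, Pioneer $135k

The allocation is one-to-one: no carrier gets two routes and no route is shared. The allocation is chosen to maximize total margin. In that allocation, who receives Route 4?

Onyx receives Route 4.

This is the linear assignment problem.
Optimal: Juno→Route 5 ($134k), Summit→Route 7 ($116k), Onyx→Route 4 ($114k), Talus→Route 2 ($101k), Pioneer→Route 6 ($135k) — total 134+116+114+101+135 = $600k.
Column-greedy (each route in turn goes to its best remaining carrier) gives $541k, worse by 59.
Next-best assignment: Juno→Route 5, Summit→Route 7, Onyx→Route 2, Talus→Route 4, Pioneer→Route 6 = $599k.
Swapping Juno↔Onyx (Juno→Route 4 $99k, Onyx→Route 5 $20k) loses 129.
No other one-to-one assignment exceeds $600k.
Onyx's own top route is Route 7 ($127k), but forcing Onyx→Route 7 and reassigning the rest optimally gives only $582k — worse by 18.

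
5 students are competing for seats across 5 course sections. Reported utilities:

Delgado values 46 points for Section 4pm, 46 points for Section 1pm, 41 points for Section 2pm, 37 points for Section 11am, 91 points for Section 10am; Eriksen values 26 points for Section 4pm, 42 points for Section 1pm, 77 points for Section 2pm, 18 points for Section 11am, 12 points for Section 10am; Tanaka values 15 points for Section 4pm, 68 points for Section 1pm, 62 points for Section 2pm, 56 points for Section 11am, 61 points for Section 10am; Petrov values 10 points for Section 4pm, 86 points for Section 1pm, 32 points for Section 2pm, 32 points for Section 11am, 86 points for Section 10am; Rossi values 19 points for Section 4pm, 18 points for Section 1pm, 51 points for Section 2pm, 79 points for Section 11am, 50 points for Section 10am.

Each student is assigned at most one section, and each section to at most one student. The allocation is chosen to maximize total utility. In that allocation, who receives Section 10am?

Petrov receives Section 10am.

Treat this as an assignment problem: match each student to one section.
Optimal: Delgado→Section 4pm (46 points), Eriksen→Section 2pm (77 points), Tanaka→Section 1pm (68 points), Petrov→Section 10am (86 points), Rossi→Section 11am (79 points) — total 46+77+68+86+79 = 356 points.
Row-greedy (each student in turn takes its best remaining section) gives 287 points, worse by 69.
Next-best assignment: Delgado→Section 4pm, Eriksen→Section 2pm, Tanaka→Section 10am, Petrov→Section 1pm, Rossi→Section 11am = 349 points.
Petrov's own top section is Section 1pm (86 points), but forcing Petrov→Section 1pm and reassigning the rest optimally gives only 349 points — worse by 7.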